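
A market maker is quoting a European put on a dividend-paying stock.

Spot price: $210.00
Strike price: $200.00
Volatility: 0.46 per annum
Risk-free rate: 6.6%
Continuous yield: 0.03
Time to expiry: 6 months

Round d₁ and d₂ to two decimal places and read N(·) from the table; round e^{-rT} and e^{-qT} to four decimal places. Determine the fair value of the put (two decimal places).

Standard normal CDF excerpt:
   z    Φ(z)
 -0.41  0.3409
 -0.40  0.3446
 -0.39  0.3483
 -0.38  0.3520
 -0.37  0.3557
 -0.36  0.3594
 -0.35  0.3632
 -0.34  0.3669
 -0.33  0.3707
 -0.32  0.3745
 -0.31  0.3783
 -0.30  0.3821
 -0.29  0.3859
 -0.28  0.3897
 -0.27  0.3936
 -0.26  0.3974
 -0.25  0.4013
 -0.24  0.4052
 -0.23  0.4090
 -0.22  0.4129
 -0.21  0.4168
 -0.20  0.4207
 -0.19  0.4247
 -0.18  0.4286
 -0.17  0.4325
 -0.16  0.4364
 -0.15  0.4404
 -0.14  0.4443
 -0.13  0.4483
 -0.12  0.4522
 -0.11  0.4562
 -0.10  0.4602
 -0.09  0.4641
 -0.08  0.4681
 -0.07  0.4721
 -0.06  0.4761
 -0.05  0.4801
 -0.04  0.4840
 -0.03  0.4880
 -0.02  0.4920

$20.07

σ√T = 0.46 × 0.7071 = 0.3253
d₁ = [ln(210/200) + (0.066 − 0.03 + ½·0.46²)·0.5] / (σ√T) = (0.0488 + 0.0709) / 0.3253 = 0.3680 ≈ 0.37
d₂ = 0.3680 − 0.3253 = 0.0427 ≈ 0.04
e^(−qT) = e^(−0.03·0.5) = 0.9851;  e^(−rT) = e^(−0.066·0.5) = 0.9675
P = 200·0.9675·N(-0.04) − 210·0.9851·N(-0.37) = 200·0.9675·0.4840 − 210·0.9851·0.3557 = 93.6540 − 73.5840 = 20.0700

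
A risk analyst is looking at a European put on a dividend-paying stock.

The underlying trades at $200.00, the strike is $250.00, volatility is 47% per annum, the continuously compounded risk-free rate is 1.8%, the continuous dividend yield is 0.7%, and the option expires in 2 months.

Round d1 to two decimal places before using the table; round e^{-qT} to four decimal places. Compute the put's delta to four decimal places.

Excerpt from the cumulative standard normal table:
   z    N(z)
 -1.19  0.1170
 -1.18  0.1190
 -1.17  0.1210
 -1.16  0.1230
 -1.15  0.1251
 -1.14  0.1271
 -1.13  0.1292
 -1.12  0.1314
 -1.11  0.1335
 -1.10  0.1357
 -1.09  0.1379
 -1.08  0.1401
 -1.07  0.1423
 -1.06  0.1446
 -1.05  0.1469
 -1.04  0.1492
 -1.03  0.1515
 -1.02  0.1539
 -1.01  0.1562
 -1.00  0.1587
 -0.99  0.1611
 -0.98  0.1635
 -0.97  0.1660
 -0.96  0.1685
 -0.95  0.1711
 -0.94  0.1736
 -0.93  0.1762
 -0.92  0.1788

-0.8544

T = 0.1667;  σ√T = 0.1919
ln(S/K) + (r − q + σ²/2)T = ln(200/250) + (0.018 − 0.007 + 0.47²/2)·0.1667 = -0.2231 + 0.0202 = -0.2029
d₁ = -0.2029 / 0.1919 = -1.0575 → -1.06
N(d₁) = N(-1.06) = 0.1446
Δ_put = e^(−qT)·(N(d₁) − 1) = 0.9988·(0.1446 − 1) = -0.8544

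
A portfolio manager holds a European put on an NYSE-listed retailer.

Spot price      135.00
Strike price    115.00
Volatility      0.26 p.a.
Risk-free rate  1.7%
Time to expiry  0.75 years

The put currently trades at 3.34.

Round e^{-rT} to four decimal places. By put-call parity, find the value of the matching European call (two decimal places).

24.80

exp(−rT) = exp(−0.017·0.75) = 0.9873
Put-call parity: C − P = S − K·e^(−rT) = 135 − 115·0.9873 = 135 − 113.5395 = 21.4605
C = P + (C − P) = 3.34 + (21.4605) = 24.8005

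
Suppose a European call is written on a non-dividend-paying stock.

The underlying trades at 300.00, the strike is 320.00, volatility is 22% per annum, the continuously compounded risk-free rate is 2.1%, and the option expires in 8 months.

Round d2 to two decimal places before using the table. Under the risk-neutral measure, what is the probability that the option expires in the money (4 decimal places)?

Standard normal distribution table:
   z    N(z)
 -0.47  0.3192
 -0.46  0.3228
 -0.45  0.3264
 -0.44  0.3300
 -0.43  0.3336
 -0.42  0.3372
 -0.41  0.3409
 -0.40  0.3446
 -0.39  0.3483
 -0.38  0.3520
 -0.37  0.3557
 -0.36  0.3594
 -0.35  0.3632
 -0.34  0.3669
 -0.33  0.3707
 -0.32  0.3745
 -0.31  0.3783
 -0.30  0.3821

T = 0.6667;  σ√T = 0.1796
d₁ = [ln(300/320) + (0.021 + ½·0.22²)·0.6667] / (σ√T) = (-0.0645 + 0.0301) / 0.1796 = -0.1915 ⇒ -0.19
d₂ = -0.1915 − 0.1796 = -0.3712 ⇒ -0.37
Pr(exercise) under Q = N(d₂) = 0.3557

0.3557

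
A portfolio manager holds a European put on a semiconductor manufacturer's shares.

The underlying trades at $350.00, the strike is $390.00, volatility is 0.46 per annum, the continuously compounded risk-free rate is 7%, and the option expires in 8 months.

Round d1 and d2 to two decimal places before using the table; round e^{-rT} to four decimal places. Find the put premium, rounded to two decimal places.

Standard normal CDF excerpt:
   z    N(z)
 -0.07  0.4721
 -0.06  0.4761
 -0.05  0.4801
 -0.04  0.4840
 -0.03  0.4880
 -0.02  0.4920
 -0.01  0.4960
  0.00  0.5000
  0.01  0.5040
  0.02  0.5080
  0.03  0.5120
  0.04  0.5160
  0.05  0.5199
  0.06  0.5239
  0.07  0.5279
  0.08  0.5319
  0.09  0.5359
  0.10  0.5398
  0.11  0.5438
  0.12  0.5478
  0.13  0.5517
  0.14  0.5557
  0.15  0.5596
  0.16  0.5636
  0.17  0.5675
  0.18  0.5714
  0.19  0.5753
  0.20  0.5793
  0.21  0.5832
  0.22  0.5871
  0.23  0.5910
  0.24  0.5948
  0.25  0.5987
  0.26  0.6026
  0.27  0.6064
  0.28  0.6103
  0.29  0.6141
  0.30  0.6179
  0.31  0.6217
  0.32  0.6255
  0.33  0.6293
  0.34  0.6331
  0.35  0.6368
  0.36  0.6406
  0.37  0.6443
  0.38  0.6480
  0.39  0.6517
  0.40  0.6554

σ√T = 0.46 × 0.8165 = 0.3756
ln(S/K) + (r + σ²/2)T = ln(350/390) + (0.07 + 0.46²/2)·0.6667 = -0.1082 + 0.1172 = 0.0090
d₁ = 0.0090 / 0.3756 = 0.0239 → 0.02
d₂ = d₁ − σ√T = 0.0239 − 0.3756 = -0.3517 → -0.35
e^(−rT) = e^(−0.07·0.6667) = 0.9544
N(−d₂) = N(0.35) = 0.6368;  N(−d₁) = N(-0.02) = 0.4920
P = 390·0.9544·0.6368 − 350·0.4920 = 237.0271 − 172.2000 = 64.8271

$64.83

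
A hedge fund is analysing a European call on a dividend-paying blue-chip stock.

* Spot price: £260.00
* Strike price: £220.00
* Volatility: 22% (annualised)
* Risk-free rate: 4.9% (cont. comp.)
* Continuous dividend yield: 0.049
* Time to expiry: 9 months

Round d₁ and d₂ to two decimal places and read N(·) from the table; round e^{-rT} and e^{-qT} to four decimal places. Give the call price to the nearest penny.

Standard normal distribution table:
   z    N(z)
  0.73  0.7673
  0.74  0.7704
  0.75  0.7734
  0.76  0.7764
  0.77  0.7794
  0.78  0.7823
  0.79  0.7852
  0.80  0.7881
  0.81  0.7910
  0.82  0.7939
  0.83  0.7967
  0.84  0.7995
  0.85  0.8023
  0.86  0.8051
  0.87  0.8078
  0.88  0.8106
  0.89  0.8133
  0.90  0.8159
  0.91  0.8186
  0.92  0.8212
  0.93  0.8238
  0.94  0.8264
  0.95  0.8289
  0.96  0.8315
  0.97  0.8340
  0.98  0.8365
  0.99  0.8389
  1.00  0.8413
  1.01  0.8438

£43.12

T = 0.75;  σ√T = 0.1905
ln(S/K) + (r − q + σ²/2)T = ln(260/220) + (0.049 − 0.049 + 0.22²/2)·0.75 = 0.1671 + 0.0181 = 0.1852
d₁ = 0.1852 / 0.1905 = 0.9721 ⇒ 0.97
d₂ = d₁ − σ√T = 0.9721 − 0.1905 = 0.7815 ⇒ 0.78
exp(−qT) = exp(−0.049·0.75) = 0.9639;  exp(−rT) = exp(−0.049·0.75) = 0.9639
N(d₁) = N(0.97) = 0.8340;  N(d₂) = N(0.78) = 0.7823
C = 260·0.9639·0.8340 − 220·0.9639·0.7823 = 209.0121 − 165.8930 = 43.1191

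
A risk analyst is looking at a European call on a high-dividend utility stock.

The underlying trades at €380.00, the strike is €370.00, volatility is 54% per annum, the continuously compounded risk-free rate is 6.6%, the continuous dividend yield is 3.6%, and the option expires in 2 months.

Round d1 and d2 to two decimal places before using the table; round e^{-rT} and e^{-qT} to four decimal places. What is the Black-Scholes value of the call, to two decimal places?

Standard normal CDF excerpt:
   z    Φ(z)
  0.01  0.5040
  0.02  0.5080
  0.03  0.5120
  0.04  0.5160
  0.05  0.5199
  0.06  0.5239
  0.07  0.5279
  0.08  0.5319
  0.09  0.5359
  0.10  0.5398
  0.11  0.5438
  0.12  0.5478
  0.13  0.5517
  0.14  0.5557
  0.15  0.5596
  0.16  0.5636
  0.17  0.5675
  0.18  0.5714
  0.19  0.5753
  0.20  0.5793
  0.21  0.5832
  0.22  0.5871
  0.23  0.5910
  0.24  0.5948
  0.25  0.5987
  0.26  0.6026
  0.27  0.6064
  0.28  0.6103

T = 0.1667;  σ√T = 0.2205
d₁ = [ln(380/370) + (0.066 − 0.036 + 0.54²/2)·0.1667] / 0.2205 = [0.0267 + 0.0293] / 0.2205 = 0.2539 ≈ 0.25
d₂ = d₁ − σ√T = 0.2539 − 0.2205 = 0.0334 ≈ 0.03
e^(−qT) = e^(−0.036·0.1667) = 0.9940;  e^(−rT) = e^(−0.066·0.1667) = 0.9891
N(d₁) = N(0.25) = 0.5987;  N(d₂) = N(0.03) = 0.5120
C = 380·0.9940·0.5987 − 370·0.9891·0.5120 = 226.1410 − 187.3751 = 38.7659

€38.77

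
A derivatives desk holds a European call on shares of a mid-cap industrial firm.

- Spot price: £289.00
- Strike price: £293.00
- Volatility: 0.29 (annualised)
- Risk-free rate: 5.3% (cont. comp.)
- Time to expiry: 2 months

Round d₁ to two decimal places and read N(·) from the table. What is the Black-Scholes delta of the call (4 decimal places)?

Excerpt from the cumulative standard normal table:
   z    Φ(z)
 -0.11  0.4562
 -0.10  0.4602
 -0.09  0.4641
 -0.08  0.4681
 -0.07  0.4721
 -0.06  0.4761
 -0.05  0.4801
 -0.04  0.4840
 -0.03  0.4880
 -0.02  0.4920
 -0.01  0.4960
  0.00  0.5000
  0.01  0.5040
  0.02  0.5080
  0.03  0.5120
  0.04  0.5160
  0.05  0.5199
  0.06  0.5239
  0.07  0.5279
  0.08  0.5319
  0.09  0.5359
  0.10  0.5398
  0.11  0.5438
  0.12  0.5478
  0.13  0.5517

σ√T = 0.29·√0.1667 = 0.1184
d₁ = [ln(289/293) + (0.053 + ½·0.29²)·0.1667] / (σ√T) = (-0.0137 + 0.0158) / 0.1184 = 0.0177 ⇒ 0.02
N(d₁) = N(0.02) = 0.5080
Δ_call = N(d₁) = 0.5080

0.5080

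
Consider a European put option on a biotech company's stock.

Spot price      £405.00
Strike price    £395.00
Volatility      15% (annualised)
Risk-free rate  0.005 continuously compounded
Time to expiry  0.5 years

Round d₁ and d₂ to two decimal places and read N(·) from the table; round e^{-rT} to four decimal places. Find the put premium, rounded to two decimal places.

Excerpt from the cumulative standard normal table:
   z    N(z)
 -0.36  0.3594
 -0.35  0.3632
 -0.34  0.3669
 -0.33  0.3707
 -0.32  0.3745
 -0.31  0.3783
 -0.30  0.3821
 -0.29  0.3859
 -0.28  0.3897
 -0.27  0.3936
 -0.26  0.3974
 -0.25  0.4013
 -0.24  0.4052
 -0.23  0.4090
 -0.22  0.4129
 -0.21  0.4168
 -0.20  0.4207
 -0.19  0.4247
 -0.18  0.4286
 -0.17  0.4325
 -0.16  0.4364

£11.01

T = 0.5;  σ√T = 0.1061
ln(S/K) + (r + σ²/2)T = ln(405/395) + (0.005 + 0.15²/2)·0.5 = 0.0250 + 0.0081 = 0.0331
d₁ = 0.0331 / 0.1061 = 0.3123 which rounds to 0.31
d₂ = d₁ − σ√T = 0.3123 − 0.1061 = 0.2063 which rounds to 0.21
exp(−rT) = exp(−0.005·0.5) = 0.9975
N(−d₂) = N(-0.21) = 0.4168;  N(−d₁) = N(-0.31) = 0.3783
P = 395·0.9975·0.4168 − 405·0.3783 = 164.2244 − 153.2115 = 11.0129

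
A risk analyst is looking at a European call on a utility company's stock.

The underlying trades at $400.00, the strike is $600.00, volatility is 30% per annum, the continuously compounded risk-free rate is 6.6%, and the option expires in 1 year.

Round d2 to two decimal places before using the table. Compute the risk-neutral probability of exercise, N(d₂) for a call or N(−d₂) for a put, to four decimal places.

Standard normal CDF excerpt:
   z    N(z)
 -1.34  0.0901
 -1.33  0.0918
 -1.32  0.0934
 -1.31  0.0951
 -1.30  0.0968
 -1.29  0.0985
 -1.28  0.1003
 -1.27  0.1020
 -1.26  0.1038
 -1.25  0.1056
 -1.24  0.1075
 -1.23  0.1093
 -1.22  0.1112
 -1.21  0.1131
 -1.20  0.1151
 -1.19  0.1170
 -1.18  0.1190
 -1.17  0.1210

T = 1;  σ√T = 0.3000
d₁ = [ln(400/600) + (0.066 + 0.3²/2)·1] / 0.3000 = [-0.4055 + 0.1110] / 0.3000 = -0.9816 ⇒ -0.98
d₂ = d₁ − σ√T = -0.9816 − 0.3000 = -1.2816 ⇒ -1.28
Risk-neutral Pr[S_T > K] = N(d₂) = N(-1.28) = 0.1003

0.1003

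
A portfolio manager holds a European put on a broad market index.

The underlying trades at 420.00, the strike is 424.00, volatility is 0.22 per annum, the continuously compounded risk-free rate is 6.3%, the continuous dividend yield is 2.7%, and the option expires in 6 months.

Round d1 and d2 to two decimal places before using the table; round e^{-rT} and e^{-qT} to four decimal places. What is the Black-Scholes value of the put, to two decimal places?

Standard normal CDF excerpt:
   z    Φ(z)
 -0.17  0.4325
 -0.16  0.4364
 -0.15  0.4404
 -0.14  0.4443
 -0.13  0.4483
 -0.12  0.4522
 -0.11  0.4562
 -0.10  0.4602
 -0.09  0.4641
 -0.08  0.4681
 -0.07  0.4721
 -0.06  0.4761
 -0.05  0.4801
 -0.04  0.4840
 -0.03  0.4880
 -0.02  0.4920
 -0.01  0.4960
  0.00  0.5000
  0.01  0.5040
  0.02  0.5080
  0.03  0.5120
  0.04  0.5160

σ√T = 0.22 × 0.7071 = 0.1556
d₁ = [ln(420/424) + (0.063 − 0.027 + ½·0.22²)·0.5] / (σ√T) = (-0.0095 + 0.0301) / 0.1556 = 0.1326 ⇒ 0.13
d₂ = 0.1326 − 0.1556 = -0.0230 ⇒ -0.02
exp(−qT) = exp(−0.027·0.5) = 0.9866;  exp(−rT) = exp(−0.063·0.5) = 0.9690
P = 424·0.9690·N(0.02) − 420·0.9866·N(-0.13) = 424·0.9690·0.5080 − 420·0.9866·0.4483 = 208.7148 − 185.7630 = 22.9519

22.95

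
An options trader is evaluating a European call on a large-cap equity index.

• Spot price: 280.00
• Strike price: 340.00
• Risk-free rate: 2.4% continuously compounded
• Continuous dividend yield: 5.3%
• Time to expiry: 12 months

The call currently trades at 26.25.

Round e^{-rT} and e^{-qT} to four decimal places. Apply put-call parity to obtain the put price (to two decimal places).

e^(−qT) = e^(−0.053·1) = 0.9484;  e^(−rT) = e^(−0.024·1) = 0.9763
Put-call parity: C − P = S·e^(−qT) − K·e^(−rT) = 280·0.9484 − 340·0.9763 = 265.5520 − 331.9420 = -66.3900
P = C − (C − P) = 26.25 − (-66.3900) = 92.6400

92.64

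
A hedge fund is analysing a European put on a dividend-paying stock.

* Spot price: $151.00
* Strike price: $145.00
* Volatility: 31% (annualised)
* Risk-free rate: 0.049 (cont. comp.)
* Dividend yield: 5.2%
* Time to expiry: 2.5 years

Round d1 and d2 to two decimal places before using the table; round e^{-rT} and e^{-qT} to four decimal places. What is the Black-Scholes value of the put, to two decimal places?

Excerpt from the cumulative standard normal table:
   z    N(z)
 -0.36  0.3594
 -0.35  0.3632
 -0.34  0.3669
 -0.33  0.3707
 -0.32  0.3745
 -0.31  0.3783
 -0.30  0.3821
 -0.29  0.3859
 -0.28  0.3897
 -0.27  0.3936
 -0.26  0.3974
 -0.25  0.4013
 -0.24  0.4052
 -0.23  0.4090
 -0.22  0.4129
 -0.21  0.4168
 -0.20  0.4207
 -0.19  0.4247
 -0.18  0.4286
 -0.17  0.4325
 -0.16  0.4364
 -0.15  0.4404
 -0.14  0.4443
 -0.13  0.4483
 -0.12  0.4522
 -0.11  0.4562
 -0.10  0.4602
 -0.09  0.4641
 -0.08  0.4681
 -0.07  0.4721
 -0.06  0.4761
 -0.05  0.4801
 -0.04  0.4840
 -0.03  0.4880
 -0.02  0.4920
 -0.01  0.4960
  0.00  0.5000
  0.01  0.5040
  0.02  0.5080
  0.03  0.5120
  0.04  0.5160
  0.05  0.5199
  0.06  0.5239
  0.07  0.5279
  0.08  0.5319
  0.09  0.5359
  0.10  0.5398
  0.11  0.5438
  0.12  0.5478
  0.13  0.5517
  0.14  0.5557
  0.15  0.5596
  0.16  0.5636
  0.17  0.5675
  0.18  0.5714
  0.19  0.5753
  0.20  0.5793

σ√T = 0.31 × 1.5811 = 0.4902
ln(S/K) + (r − q + σ²/2)T = ln(151/145) + (0.049 − 0.052 + 0.31²/2)·2.5 = 0.0405 + 0.1126 = 0.1532
d₁ = 0.1532 / 0.4902 = 0.3125 which rounds to 0.31
d₂ = d₁ − σ√T = 0.3125 − 0.4902 = -0.1777 which rounds to -0.18
exp(−qT) = exp(−0.052·2.5) = 0.8781;  exp(−rT) = exp(−0.049·2.5) = 0.8847
N(−d₂) = N(0.18) = 0.5714;  N(−d₁) = N(-0.31) = 0.3783
P = 145·0.8847·0.5714 − 151·0.8781·0.3783 = 73.3000 − 50.1600 = 23.1401

$23.14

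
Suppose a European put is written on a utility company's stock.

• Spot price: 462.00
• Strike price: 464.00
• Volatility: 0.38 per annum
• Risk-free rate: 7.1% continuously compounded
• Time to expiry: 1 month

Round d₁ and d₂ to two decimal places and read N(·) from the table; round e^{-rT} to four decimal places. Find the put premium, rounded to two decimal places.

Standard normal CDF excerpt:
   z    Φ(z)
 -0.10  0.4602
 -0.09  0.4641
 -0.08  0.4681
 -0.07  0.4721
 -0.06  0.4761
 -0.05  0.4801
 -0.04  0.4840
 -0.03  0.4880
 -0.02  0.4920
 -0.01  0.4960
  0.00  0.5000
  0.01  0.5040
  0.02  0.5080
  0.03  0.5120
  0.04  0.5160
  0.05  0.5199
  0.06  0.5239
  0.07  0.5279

19.90

σ√T = 0.38·√0.08333 = 0.1097
d₁ = [ln(462/464) + (0.071 + 0.38²/2)·0.08333] / 0.1097 = [-0.0043 + 0.0119] / 0.1097 = 0.0694 → 0.07
d₂ = d₁ − σ√T = 0.0694 − 0.1097 = -0.0403 → -0.04
e^(−rT) = e^(−0.071·0.08333) = 0.9941
P = 464·0.9941·N(0.04) − 462·N(-0.07) = 464·0.9941·0.5160 − 462·0.4721 = 238.0114 − 218.1102 = 19.9012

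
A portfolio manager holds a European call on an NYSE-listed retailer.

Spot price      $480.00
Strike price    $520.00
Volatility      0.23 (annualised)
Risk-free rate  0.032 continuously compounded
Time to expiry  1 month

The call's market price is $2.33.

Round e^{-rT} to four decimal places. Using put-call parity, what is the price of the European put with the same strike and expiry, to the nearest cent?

$40.93

exp(−rT) = exp(−0.032·0.08333) = 0.9973
Put-call parity: C − P = S − K·e^(−rT) = 480 − 520·0.9973 = 480 − 518.5960 = -38.5960
P = C − (C − P) = 2.33 − (-38.5960) = 40.9260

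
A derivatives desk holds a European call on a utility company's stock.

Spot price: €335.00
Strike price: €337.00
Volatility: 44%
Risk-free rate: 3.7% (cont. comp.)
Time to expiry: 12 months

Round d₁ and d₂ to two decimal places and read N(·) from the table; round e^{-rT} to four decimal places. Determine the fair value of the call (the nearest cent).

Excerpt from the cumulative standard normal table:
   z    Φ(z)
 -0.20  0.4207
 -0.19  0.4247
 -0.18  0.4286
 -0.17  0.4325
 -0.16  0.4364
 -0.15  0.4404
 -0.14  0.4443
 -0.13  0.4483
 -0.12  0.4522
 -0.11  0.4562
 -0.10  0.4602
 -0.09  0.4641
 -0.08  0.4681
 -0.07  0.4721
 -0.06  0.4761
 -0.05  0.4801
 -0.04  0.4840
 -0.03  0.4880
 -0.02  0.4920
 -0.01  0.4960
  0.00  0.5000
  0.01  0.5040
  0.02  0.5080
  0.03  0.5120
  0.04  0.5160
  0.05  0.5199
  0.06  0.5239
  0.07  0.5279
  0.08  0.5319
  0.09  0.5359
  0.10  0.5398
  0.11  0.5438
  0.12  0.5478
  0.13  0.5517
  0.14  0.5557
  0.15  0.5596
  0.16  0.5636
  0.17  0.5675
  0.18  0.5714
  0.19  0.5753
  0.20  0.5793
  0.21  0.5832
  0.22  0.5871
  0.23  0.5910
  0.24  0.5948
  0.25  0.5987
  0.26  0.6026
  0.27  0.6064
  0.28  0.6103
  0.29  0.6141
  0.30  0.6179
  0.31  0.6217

€62.70

σ√T = 0.44·√1 = 0.4400
d₁ = [ln(335/337) + (0.037 + 0.44²/2)·1] / 0.4400 = [-0.0060 + 0.1338] / 0.4400 = 0.2906 ≈ 0.29
d₂ = d₁ − σ√T = 0.2906 − 0.4400 = -0.1494 ≈ -0.15
e^(−rT) = e^(−0.037·1) = 0.9637
N(d₁) = N(0.29) = 0.6141;  N(d₂) = N(-0.15) = 0.4404
C = 335·0.6141 − 337·0.9637·0.4404 = 205.7235 − 143.0273 = 62.6962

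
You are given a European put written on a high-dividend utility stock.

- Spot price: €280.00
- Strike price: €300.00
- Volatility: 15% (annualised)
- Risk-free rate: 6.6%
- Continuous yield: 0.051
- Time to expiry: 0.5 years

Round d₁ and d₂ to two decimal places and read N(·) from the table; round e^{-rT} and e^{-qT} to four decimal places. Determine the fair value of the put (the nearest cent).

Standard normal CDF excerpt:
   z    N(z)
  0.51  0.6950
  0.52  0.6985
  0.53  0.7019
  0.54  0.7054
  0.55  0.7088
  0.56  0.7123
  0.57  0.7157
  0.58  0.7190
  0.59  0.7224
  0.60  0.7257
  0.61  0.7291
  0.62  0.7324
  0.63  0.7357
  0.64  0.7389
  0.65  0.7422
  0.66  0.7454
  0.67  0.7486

€21.96

σ√T = 0.15·√0.5 = 0.1061
d₁ = [ln(280/300) + (0.066 − 0.051 + ½·0.15²)·0.5] / (σ√T) = (-0.0690 + 0.0131) / 0.1061 = -0.5267 ≈ -0.53
d₂ = -0.5267 − 0.1061 = -0.6328 ≈ -0.63
exp(−qT) = exp(−0.051·0.5) = 0.9748;  exp(−rT) = exp(−0.066·0.5) = 0.9675
P = 300·0.9675·N(0.63) − 280·0.9748·N(0.53) = 300·0.9675·0.7357 − 280·0.9748·0.7019 = 213.5369 − 191.5794 = 21.9575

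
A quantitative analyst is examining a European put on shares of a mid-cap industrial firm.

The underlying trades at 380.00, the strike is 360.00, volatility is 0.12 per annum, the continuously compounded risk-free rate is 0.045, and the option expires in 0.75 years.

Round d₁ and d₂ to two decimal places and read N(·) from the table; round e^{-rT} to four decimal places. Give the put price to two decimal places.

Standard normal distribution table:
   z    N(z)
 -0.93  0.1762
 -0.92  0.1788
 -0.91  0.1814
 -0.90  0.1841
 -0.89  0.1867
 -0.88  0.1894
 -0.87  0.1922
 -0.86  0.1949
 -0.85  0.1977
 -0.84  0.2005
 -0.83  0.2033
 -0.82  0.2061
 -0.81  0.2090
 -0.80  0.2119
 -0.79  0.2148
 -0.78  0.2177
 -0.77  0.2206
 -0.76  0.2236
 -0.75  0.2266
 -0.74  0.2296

4.80

σ√T = 0.12·√0.75 = 0.1039
d₁ = [ln(380/360) + (0.045 + 0.12²/2)·0.75] / 0.1039 = [0.0541 + 0.0391] / 0.1039 = 0.8970 → 0.90
d₂ = d₁ − σ√T = 0.8970 − 0.1039 = 0.7931 → 0.79
e^(−rT) = e^(−0.045·0.75) = 0.9668
N(−d₂) = N(-0.79) = 0.2148;  N(−d₁) = N(-0.90) = 0.1841
P = 360·0.9668·0.2148 − 380·0.1841 = 74.7607 − 69.9580 = 4.8027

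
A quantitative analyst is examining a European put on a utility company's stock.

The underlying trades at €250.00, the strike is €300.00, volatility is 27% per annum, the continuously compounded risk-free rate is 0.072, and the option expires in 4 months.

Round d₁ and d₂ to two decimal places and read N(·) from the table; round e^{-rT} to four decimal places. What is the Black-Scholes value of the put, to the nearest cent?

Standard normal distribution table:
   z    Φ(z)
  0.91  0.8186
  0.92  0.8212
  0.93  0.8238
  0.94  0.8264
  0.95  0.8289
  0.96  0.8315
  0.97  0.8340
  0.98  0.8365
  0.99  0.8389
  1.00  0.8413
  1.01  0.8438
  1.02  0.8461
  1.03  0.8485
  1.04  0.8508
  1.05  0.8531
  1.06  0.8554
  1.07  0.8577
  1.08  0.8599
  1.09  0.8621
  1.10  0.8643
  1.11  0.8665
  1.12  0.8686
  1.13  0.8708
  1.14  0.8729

€45.90

σ√T = 0.27 × 0.5774 = 0.1559
d₁ = [ln(250/300) + (0.072 + 0.27²/2)·0.3333] / 0.1559 = [-0.1823 + 0.0361] / 0.1559 = -0.9377 ⇒ -0.94
d₂ = d₁ − σ√T = -0.9377 − 0.1559 = -1.0936 ⇒ -1.09
e^(−rT) = e^(−0.072·0.3333) = 0.9763
P = 300·0.9763·N(1.09) − 250·N(0.94) = 300·0.9763·0.8621 − 250·0.8264 = 252.5005 − 206.6000 = 45.9005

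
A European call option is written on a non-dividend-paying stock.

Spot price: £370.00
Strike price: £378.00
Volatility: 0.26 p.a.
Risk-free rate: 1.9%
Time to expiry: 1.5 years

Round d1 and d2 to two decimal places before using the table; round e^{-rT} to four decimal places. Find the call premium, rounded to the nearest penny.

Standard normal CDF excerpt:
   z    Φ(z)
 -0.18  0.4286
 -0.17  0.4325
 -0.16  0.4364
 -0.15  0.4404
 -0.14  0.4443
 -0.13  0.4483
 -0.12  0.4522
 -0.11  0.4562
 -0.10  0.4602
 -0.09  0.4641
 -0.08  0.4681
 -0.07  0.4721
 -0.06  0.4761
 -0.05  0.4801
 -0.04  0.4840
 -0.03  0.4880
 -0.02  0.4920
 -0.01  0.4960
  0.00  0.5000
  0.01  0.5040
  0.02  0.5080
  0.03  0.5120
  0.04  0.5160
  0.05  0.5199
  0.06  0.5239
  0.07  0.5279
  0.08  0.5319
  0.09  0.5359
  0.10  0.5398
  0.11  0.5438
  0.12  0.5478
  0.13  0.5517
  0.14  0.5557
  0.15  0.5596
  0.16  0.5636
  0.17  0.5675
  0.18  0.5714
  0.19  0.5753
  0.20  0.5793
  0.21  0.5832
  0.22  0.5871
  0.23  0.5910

£48.19

T = 1.5;  σ√T = 0.3184
d₁ = [ln(370/378) + (0.019 + ½·0.26²)·1.5] / (σ√T) = (-0.0214 + 0.0792) / 0.3184 = 0.1815 which rounds to 0.18
d₂ = 0.1815 − 0.3184 = -0.1369 which rounds to -0.14
exp(−rT) = exp(−0.019·1.5) = 0.9719
C = 370·N(0.18) − 378·0.9719·N(-0.14) = 370·0.5714 − 378·0.9719·0.4443 = 211.4180 − 163.2261 = 48.1919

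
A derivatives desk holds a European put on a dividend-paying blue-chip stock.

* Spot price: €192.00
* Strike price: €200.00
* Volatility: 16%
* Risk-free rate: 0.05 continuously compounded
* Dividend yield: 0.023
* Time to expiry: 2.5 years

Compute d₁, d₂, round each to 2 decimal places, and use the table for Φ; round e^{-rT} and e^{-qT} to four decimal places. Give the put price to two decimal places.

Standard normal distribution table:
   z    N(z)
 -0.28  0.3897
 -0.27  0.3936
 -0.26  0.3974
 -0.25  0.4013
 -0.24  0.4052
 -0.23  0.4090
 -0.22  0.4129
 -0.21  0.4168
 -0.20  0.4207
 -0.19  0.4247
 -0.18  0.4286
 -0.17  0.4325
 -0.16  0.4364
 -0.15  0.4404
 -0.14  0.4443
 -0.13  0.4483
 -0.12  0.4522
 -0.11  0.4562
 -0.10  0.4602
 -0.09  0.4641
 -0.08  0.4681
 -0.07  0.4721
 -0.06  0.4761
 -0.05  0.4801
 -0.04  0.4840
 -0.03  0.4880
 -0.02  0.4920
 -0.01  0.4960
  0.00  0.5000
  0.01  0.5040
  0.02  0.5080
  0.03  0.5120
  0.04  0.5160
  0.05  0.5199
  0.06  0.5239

€15.52

σ√T = 0.16·√2.5 = 0.2530
d₁ = [ln(192/200) + (0.05 − 0.023 + 0.16²/2)·2.5] / 0.2530 = [-0.0408 + 0.0995] / 0.2530 = 0.2319 which rounds to 0.23
d₂ = d₁ − σ√T = 0.2319 − 0.2530 = -0.0210 which rounds to -0.02
exp(−qT) = exp(−0.023·2.5) = 0.9441;  exp(−rT) = exp(−0.05·2.5) = 0.8825
N(−d₂) = N(0.02) = 0.5080;  N(−d₁) = N(-0.23) = 0.4090
P = 200·0.8825·0.5080 − 192·0.9441·0.4090 = 89.6620 − 74.1383 = 15.5237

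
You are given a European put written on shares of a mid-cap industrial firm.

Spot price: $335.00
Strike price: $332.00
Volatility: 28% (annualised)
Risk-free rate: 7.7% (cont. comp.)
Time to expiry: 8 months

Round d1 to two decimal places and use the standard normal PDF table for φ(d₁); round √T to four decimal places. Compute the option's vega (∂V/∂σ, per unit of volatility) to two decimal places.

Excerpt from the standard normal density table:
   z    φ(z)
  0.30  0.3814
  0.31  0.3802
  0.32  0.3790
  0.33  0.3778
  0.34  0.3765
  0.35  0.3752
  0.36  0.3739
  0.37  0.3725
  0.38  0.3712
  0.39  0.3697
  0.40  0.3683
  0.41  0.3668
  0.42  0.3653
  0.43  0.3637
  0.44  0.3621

σ√T = 0.28·√0.6667 = 0.2286
d₁ = [ln(335/332) + (0.077 + 0.28²/2)·0.6667] / 0.2286 = [0.0090 + 0.0775] / 0.2286 = 0.3782 which rounds to 0.38
√T = √0.6667 = 0.8165
φ(d₁) = φ(0.38) = 0.3712
vega = S·φ(d₁)·√T = 335·0.3712·0.8165 = 101.5334
(Vega is the same for a European call and put with the same parameters.)

101.53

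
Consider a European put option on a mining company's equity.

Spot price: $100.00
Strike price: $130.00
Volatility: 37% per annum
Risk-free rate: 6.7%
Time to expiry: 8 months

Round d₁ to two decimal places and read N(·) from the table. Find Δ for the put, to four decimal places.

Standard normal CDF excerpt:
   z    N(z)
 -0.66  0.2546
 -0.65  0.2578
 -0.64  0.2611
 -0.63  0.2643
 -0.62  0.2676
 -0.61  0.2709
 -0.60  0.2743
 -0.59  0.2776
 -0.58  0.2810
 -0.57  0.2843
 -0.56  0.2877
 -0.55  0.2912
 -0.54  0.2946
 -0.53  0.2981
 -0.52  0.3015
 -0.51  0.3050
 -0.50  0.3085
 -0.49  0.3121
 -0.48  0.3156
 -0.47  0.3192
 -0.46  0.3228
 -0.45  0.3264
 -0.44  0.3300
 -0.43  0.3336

-0.7157

T = 0.6667;  σ√T = 0.3021
d₁ = [ln(100/130) + (0.067 + ½·0.37²)·0.6667] / (σ√T) = (-0.2624 + 0.0903) / 0.3021 = -0.5696 which rounds to -0.57
N(d₁) = N(-0.57) = 0.2843
Δ_put = N(d₁) − 1 = 0.2843 − 1 = -0.7157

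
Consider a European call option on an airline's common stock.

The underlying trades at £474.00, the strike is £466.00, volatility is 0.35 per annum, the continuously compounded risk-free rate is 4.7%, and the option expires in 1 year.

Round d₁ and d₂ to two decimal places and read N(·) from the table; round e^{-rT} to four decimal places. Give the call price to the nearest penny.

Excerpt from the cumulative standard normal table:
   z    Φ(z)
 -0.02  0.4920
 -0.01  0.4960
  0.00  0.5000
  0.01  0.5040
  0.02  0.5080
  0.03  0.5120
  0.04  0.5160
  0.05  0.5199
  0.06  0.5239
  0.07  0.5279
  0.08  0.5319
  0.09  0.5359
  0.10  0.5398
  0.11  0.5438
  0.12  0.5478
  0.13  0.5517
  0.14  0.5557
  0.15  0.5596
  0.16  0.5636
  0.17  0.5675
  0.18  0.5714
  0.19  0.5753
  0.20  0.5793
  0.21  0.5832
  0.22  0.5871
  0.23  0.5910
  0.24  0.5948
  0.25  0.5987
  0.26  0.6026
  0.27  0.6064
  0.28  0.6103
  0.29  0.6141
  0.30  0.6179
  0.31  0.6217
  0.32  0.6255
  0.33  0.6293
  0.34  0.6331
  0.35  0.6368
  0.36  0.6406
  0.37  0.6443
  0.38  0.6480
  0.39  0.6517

σ√T = 0.35·√1 = 0.3500
d₁ = [ln(474/466) + (0.047 + 0.35²/2)·1] / 0.3500 = [0.0170 + 0.1082] / 0.3500 = 0.3579 ⇒ 0.36
d₂ = d₁ − σ√T = 0.3579 − 0.3500 = 0.0079 ⇒ 0.01
e^(−rT) = e^(−0.047·1) = 0.9541
C = 474·N(0.36) − 466·0.9541·N(0.01) = 474·0.6406 − 466·0.9541·0.5040 = 303.6444 − 224.0837 = 79.5607

£79.56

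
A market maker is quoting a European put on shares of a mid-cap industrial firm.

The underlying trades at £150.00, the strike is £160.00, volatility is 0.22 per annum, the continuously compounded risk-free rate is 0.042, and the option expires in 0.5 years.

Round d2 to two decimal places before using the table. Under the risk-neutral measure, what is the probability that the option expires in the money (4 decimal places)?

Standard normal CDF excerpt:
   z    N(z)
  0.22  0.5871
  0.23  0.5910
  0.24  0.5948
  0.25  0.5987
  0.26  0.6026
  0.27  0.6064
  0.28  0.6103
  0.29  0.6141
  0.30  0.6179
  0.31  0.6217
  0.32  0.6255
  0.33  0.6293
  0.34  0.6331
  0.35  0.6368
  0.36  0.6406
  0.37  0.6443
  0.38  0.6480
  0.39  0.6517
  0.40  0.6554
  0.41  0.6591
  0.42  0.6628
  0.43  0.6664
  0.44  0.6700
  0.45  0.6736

0.6406

σ√T = 0.22 × 0.7071 = 0.1556
d₁ = [ln(150/160) + (0.042 + 0.22²/2)·0.5] / 0.1556 = [-0.0645 + 0.0331] / 0.1556 = -0.2021 ≈ -0.20
d₂ = d₁ − σ√T = -0.2021 − 0.1556 = -0.3577 ≈ -0.36
Pr(exercise) under Q = N(−d₂) = N(0.36) = 0.6406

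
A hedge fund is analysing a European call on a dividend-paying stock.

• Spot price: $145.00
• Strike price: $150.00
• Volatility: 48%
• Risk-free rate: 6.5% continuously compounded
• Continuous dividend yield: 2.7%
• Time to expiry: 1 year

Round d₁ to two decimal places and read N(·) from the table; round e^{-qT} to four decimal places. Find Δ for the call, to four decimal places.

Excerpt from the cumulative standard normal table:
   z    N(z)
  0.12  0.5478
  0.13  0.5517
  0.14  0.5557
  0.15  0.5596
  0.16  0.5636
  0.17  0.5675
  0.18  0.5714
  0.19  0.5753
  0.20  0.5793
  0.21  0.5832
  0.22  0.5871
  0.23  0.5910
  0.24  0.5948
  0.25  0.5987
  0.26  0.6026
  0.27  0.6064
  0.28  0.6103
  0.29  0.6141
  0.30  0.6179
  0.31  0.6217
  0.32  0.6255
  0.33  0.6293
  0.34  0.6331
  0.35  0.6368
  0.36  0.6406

0.5828

σ√T = 0.48·√1 = 0.4800
d₁ = [ln(145/150) + (0.065 − 0.027 + 0.48²/2)·1] / 0.4800 = [-0.0339 + 0.1532] / 0.4800 = 0.2485 ≈ 0.25
N(d₁) = N(0.25) = 0.5987
Δ_call = exp(−qT)·N(d₁) = 0.9734·0.5987 = 0.5828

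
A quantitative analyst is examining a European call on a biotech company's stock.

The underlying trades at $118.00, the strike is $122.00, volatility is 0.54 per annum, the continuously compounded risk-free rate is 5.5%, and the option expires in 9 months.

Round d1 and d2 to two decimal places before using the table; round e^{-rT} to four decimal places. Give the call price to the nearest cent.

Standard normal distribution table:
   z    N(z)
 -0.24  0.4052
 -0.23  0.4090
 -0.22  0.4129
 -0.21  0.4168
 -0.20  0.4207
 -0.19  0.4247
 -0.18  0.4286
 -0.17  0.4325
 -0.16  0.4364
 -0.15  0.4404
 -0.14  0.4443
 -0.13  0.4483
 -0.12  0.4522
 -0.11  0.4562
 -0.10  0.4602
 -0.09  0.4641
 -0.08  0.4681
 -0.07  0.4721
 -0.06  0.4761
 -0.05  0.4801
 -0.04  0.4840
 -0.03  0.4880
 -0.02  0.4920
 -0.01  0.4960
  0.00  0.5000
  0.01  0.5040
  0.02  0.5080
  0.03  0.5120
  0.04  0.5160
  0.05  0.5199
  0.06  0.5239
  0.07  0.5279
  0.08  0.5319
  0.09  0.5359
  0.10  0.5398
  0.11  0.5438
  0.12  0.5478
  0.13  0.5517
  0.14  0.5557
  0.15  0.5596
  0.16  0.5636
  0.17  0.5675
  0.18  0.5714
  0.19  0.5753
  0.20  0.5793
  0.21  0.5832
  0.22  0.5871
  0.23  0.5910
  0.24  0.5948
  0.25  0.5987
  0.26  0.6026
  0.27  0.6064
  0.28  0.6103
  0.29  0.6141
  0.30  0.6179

σ√T = 0.54·√0.75 = 0.4677
d₁ = [ln(118/122) + (0.055 + ½·0.54²)·0.75] / (σ√T) = (-0.0333 + 0.1506) / 0.4677 = 0.2507 ≈ 0.25
d₂ = 0.2507 − 0.4677 = -0.2169 ≈ -0.22
e^(−rT) = e^(−0.055·0.75) = 0.9596
N(d₁) = N(0.25) = 0.5987;  N(d₂) = N(-0.22) = 0.4129
C = 118·0.5987 − 122·0.9596·0.4129 = 70.6466 − 48.3387 = 22.3079

$22.31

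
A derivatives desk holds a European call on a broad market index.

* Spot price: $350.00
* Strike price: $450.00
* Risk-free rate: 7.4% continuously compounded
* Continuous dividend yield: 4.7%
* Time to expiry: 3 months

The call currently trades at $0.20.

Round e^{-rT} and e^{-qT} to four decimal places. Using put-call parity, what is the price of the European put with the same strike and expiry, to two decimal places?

e^(−qT) = e^(−0.047·0.25) = 0.9883;  e^(−rT) = e^(−0.074·0.25) = 0.9817
Put-call parity: C − P = S·e^(−qT) − K·e^(−rT) = 350·0.9883 − 450·0.9817 = 345.9050 − 441.7650 = -95.8600
P = C − (C − P) = 0.20 − (-95.8600) = 96.0600

$96.06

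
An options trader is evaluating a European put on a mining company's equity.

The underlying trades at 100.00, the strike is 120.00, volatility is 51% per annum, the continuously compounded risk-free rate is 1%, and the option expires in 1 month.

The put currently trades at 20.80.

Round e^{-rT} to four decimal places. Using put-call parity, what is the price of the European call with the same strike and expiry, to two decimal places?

0.90

e^(−rT) = e^(−0.01·0.08333) = 0.9992
Put-call parity: C − P = S − K·e^(−rT) = 100 − 120·0.9992 = 100 − 119.9040 = -19.9040
C = P + (C − P) = 20.80 + (-19.9040) = 0.8960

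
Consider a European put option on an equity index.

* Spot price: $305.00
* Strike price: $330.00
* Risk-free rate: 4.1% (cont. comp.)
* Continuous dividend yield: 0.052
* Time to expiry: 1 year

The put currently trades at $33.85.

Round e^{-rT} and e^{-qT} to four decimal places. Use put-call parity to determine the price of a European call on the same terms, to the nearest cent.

e^(−qT) = e^(−0.052·1) = 0.9493;  e^(−rT) = e^(−0.041·1) = 0.9598
Put-call parity: C − P = S·e^(−qT) − K·e^(−rT) = 305·0.9493 − 330·0.9598 = 289.5365 − 316.7340 = -27.1975
C = P + (C − P) = 33.85 + (-27.1975) = 6.6525

$6.65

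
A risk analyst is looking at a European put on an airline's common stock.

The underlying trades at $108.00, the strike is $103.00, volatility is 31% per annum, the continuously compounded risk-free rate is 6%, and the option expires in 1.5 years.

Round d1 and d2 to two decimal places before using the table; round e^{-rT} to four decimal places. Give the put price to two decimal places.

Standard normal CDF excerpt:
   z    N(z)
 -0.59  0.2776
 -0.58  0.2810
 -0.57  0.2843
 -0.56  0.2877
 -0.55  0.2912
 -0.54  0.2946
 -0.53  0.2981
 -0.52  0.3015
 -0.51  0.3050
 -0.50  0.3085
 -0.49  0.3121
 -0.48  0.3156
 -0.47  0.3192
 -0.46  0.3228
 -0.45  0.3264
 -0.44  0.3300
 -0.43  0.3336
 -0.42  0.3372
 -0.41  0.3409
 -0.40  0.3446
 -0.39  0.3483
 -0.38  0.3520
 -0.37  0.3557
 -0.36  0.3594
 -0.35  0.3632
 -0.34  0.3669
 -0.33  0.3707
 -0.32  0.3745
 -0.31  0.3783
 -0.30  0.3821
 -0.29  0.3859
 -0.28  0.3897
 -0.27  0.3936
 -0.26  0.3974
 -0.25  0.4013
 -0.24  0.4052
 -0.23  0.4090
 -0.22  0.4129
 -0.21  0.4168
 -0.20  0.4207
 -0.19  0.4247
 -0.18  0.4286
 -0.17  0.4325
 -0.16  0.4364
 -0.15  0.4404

$9.26

T = 1.5;  σ√T = 0.3797
d₁ = [ln(108/103) + (0.06 + ½·0.31²)·1.5] / (σ√T) = (0.0474 + 0.1621) / 0.3797 = 0.5517 ⇒ 0.55
d₂ = 0.5517 − 0.3797 = 0.1721 ⇒ 0.17
e^(−rT) = e^(−0.06·1.5) = 0.9139
N(−d₂) = N(-0.17) = 0.4325;  N(−d₁) = N(-0.55) = 0.2912
P = 103·0.9139·0.4325 − 108·0.2912 = 40.7120 − 31.4496 = 9.2624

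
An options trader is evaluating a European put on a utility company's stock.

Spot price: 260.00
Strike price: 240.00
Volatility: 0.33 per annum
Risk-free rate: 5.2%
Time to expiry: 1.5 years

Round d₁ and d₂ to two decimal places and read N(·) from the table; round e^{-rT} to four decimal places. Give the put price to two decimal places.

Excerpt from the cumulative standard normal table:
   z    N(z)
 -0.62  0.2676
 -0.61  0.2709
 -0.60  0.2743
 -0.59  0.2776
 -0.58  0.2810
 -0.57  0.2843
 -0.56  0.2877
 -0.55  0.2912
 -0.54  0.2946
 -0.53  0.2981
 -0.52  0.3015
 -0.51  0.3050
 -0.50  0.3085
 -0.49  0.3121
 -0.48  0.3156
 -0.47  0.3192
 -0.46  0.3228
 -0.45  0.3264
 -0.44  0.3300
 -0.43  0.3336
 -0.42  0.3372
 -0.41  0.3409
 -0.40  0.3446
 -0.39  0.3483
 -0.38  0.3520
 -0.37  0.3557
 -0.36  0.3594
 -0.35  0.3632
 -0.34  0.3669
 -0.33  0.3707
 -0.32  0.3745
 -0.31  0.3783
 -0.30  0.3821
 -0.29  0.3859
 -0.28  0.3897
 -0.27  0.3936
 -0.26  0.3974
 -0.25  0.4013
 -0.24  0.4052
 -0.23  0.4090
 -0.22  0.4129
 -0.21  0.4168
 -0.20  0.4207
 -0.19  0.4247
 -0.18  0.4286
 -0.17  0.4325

σ√T = 0.33·√1.5 = 0.4042
d₁ = [ln(260/240) + (0.052 + 0.33²/2)·1.5] / 0.4042 = [0.0800 + 0.1597] / 0.4042 = 0.5931 ⇒ 0.59
d₂ = d₁ − σ√T = 0.5931 − 0.4042 = 0.1890 ⇒ 0.19
exp(−rT) = exp(−0.052·1.5) = 0.9250
P = 240·0.9250·N(-0.19) − 260·N(-0.59) = 240·0.9250·0.4247 − 260·0.2776 = 94.2834 − 72.1760 = 22.1074

22.11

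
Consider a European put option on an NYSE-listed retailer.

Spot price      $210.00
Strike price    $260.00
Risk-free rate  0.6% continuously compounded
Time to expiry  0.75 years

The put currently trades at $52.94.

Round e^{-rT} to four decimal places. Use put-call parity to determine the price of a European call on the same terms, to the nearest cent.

exp(−rT) = exp(−0.006·0.75) = 0.9955
Put-call parity: C − P = S − K·e^(−rT) = 210 − 260·0.9955 = 210 − 258.8300 = -48.8300
C = P + (C − P) = 52.94 + (-48.8300) = 4.1100

$4.11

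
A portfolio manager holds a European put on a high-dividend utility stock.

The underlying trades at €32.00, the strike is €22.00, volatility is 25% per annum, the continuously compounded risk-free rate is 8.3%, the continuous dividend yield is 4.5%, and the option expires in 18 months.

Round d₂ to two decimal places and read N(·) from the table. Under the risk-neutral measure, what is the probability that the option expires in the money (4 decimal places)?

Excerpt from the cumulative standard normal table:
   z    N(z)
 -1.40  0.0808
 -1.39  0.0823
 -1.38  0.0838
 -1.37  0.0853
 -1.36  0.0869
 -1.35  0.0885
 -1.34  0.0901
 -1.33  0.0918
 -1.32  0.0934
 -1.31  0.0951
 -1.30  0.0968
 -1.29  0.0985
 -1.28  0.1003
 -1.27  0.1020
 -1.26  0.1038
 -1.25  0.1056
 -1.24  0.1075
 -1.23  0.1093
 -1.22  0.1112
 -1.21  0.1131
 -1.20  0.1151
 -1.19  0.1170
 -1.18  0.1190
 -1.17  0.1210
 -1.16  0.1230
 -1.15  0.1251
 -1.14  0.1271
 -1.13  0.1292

T = 1.5;  σ√T = 0.3062
d₁ = [ln(32/22) + (0.083 − 0.045 + 0.25²/2)·1.5] / 0.3062 = [0.3747 + 0.1039] / 0.3062 = 1.5630 which rounds to 1.56
d₂ = d₁ − σ√T = 1.5630 − 0.3062 = 1.2568 which rounds to 1.26
Pr(exercise) under Q = N(−d₂) = N(-1.26) = 0.1038

0.1038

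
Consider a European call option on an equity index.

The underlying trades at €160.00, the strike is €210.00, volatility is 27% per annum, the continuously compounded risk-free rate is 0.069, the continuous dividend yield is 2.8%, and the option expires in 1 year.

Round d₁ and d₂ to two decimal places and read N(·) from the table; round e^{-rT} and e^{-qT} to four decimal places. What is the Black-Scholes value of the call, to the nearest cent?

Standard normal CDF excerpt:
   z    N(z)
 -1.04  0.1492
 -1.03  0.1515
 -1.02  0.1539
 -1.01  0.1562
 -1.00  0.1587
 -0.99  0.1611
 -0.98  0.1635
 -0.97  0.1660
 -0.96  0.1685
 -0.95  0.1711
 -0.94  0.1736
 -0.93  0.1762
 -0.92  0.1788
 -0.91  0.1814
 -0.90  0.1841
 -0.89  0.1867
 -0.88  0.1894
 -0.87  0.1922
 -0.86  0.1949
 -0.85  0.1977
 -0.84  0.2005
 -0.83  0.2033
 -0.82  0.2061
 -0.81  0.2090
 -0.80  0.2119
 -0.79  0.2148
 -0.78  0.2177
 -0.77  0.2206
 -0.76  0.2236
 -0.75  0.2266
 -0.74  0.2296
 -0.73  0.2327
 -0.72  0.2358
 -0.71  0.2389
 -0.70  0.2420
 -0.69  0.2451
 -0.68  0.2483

€5.11

σ√T = 0.27 × 1.0000 = 0.2700
d₁ = [ln(160/210) + (0.069 − 0.028 + ½·0.27²)·1] / (σ√T) = (-0.2719 + 0.0775) / 0.2700 = -0.7203 ⇒ -0.72
d₂ = -0.7203 − 0.2700 = -0.9903 ⇒ -0.99
exp(−qT) = exp(−0.028·1) = 0.9724;  exp(−rT) = exp(−0.069·1) = 0.9333
N(d₁) = N(-0.72) = 0.2358;  N(d₂) = N(-0.99) = 0.1611
C = 160·0.9724·0.2358 − 210·0.9333·0.1611 = 36.6867 − 31.5745 = 5.1122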